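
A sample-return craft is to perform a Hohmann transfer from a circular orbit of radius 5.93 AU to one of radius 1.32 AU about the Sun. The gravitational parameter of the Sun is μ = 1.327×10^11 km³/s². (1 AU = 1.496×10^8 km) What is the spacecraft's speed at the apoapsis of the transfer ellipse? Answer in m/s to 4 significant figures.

v = 7380 m/s

In km: r₁ = 5.93 × 1.496×10^8 = 8.87128×10^8 km; r₂ = 1.32 × 1.496×10^8 = 1.97472×10^8 km.
Transfer-ellipse semi-major axis a_t = (r₁ + r₂)/2 = (8.87128×10^8 + 1.97472×10^8)/2 = 5.423×10^8 km.
At apoapsis, r = 8.87128×10^8 km.
Applying v² = μ(2/r − 1/a_t): v = 7.380 km/s.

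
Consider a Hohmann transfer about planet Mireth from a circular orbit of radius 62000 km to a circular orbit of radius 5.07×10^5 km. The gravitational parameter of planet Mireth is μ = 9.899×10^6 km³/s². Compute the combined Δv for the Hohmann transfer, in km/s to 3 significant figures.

Δv = 6.59 km/s

Transfer-ellipse semi-major axis a_t = (r₁ + r₂)/2 = (62000 + 5.070×10^5)/2 = 2.845×10^5 km.
At r₁ the circular-orbit speed is v₁ = √(μ/r₁) = 12.636 km/s.
On the transfer ellipse at r₁, vis-viva gives v_p = √[μ(2/r₁ − 1/a_t)] = 16.868 km/s.
First burn Δv₁ = |v_p − v₁| = 4.232 km/s.
Circular speed at r₂: v₂ = √(μ/r₂) = 4.419 km/s.
Transfer-orbit speed at r₂: v_a = √[μ(2/r₂ − 1/a_t)] = 2.063 km/s.
Second burn Δv₂ = |v₂ − v_a| = 2.356 km/s.
Total Δv = Δv₁ + Δv₂ = 6.588 km/s.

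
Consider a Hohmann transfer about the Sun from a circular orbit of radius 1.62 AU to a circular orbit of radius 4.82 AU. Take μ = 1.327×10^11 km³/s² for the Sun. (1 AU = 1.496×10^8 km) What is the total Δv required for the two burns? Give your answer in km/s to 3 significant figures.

Δv = 9.17 km/s

In km: r₁ = 1.62 × 1.496×10^8 = 2.42352×10^8 km; r₂ = 4.82 × 1.496×10^8 = 7.21072×10^8 km.
Transfer-ellipse semi-major axis a_t = (r₁ + r₂)/2 = (2.42352×10^8 + 7.21072×10^8)/2 = 4.81712×10^8 km.
At r₁ the circular-orbit speed is v₁ = √(μ/r₁) = 23.400 km/s.
Transfer-orbit speed at r₁ (v² = μ(2/r − 1/a)): v_p = √[μ(2/r₁ − 1/a_t)] = 28.629 km/s.
First burn Δv₁ = |v_p − v₁| = 5.229 km/s.
Circular speed at r₂: v₂ = √(μ/r₂) = 13.566 km/s.
Transfer-orbit speed at r₂: v_a = √[μ(2/r₂ − 1/a_t)] = 9.6222 km/s.
Second burn Δv₂ = |v₂ − v_a| = 3.944 km/s.
Total Δv = Δv₁ + Δv₂ = 9.173 km/s.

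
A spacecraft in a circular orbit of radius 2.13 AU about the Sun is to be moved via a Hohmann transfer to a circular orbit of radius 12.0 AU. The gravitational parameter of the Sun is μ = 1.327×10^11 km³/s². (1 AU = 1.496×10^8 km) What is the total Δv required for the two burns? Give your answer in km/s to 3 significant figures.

Δv = 10.1 km/s

In km: r₁ = 2.13 × 1.496×10^8 = 3.18648×10^8 km; r₂ = 12.0 × 1.496×10^8 = 1.7952×10^9 km.
Semi-major axis of the transfer orbit: a_t = (3.18648×10^8 + 1.7952×10^9)/2 = 1.056924×10^9 km.
Circular speed at r₁: v₁ = √(μ/r₁) = √(1.327×10^11/3.18648×10^8) = 20.407 km/s.
Transfer-orbit speed at r₁ (vis-viva): v_p = √[μ(2/r₁ − 1/a_t)] = 26.596 km/s.
First burn Δv₁ = |v_p − v₁| = 6.189 km/s.
Circular speed at r₂: v₂ = √(μ/r₂) = 8.598 km/s.
Transfer-orbit speed at r₂: v_a = √[μ(2/r₂ − 1/a_t)] = 4.721 km/s.
Second burn Δv₂ = |v₂ − v_a| = 3.877 km/s.
Δv = Δv₁ + Δv₂ = 6.189 + 3.877 = 10.07 km/s.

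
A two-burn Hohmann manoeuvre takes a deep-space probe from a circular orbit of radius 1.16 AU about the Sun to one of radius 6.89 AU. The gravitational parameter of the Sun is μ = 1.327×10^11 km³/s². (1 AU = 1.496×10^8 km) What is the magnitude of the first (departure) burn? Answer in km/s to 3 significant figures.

In km: r₁ = 1.16 × 1.496×10^8 = 1.73536×10^8 km; r₂ = 6.89 × 1.496×10^8 = 1.030744×10^9 km.
Transfer-ellipse semi-major axis a_t = (r₁ + r₂)/2 = (1.73536×10^8 + 1.030744×10^9)/2 = 6.0214×10^8 km.
Circular speed at r = 1.73536×10^8 km: v_c = √(μ/r) = 27.653 km/s.
Vis-viva on the transfer ellipse at r = 1.73536×10^8 km gives v_t = √[μ(2/r − 1/a_t)] = 36.180 km/s.
Δv₁ = |v_t − v_c| = |36.180 − 27.653| = 8.527 km/s.

Δv₁ = 8.53 km/s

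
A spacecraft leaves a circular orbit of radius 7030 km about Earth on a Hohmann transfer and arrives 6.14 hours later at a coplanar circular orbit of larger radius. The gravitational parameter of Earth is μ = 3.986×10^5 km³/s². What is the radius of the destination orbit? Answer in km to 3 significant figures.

Transfer time t = 6.14 hours = 22104 s, and t = π√(a_t³/μ).
So a_t = (μ t²/π²)^(1/3) = (3.986×10^5 × (22104)² / π²)^(1/3) = 27023 km.
Since a_t = (r₁ + r₂)/2, r₂ = 2a_t − r₁ = 2×27023 − 7030 = 47016 km.

r₂ = 47000 km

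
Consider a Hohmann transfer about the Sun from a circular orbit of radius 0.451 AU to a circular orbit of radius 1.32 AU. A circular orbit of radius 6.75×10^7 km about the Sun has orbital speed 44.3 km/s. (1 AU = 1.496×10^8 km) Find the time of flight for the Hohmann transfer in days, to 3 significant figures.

From the circular-orbit relation v² = μ/r at r = 6.75×10^7 km: μ = v²r = (44.3)² × 6.75×10^7 = 1.32468×10^11 km³/s².
In km: r₁ = 0.451 × 1.496×10^8 = 6.74696×10^7 km; r₂ = 1.32 × 1.496×10^8 = 1.97472×10^8 km.
Transfer-ellipse semi-major axis a_t = (r₁ + r₂)/2 = (6.74696×10^7 + 1.97472×10^8)/2 = 1.324708×10^8 km.
Transfer time t = π√(a_t³/μ) = π√((1.324708×10^8)³ / 1.32468×10^11) = 1.316×10^7 s.
Converting: 1.316×10^7 s ÷ 86400 s/day = 152 days.

t = 152 days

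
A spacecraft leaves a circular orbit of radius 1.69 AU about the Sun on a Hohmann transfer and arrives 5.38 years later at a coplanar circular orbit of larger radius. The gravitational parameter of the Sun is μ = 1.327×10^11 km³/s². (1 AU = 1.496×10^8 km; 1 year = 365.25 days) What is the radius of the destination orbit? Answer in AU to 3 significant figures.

r₂ = 8.06 AU

In km: r₁ = 1.69 × 1.496×10^8 = 2.52824×10^8 km.
Transfer time t = 5.38 years × 365.25 × 86400 s = 1.69779888×10^8 s, and t = π√(a_t³/μ).
So a_t = (μ t²/π²)^(1/3) = (1.327×10^11 × (1.69779888×10^8)² / π²)^(1/3) = 7.2909×10^8 km.
Since a_t = (r₁ + r₂)/2, r₂ = 2a_t − r₁ = 2×7.2909×10^8 − 2.52824×10^8 = 1.205356×10^9 km.
In AU: r₂ = 1.205356×10^9 / 1.496×10^8 = 8.06 AU.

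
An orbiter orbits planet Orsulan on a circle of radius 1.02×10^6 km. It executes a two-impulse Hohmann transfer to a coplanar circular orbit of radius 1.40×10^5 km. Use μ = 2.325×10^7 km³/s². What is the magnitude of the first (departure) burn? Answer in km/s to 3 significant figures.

Transfer-ellipse semi-major axis a_t = (r₁ + r₂)/2 = (1.020×10^6 + 1.400×10^5)/2 = 5.800×10^5 km.
Circular speed at r = 1.020×10^6 km: v_c = √(μ/r) = 4.7743 km/s.
Vis-viva on the transfer ellipse at r = 1.020×10^6 km gives v_t = √[μ(2/r − 1/a_t)] = 2.3456 km/s.
Δv₁ = |v_t − v_c| = |2.3456 − 4.7743| = 2.429 km/s.

Δv₁ = 2.43 km/s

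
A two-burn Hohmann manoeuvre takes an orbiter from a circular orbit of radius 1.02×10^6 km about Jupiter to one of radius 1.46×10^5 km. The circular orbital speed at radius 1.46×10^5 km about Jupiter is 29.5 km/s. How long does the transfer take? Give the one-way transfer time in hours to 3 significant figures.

From the circular-orbit relation v² = μ/r at r = 1.46×10^5 km: μ = v²r = (29.5)² × 1.46×10^5 = 1.27056×10^8 km³/s².
The Hohmann ellipse has a_t = (r₁ + r₂)/2 = 5.830×10^5 km.
By Kepler's third law the transfer-orbit period is T = 2π√(a_t³/μ), so t = T/2 = 1.241×10^5 s.
Converting: 1.241×10^5 s ÷ 3600 s/hour = 34.5 hours.

t = 34.5 hours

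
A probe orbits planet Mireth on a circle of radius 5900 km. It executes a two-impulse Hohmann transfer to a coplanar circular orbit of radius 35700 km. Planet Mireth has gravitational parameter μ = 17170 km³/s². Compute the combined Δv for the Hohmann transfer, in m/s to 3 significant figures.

Δv = 853 m/s

Transfer-ellipse semi-major axis a_t = (r₁ + r₂)/2 = (5900 + 35700)/2 = 20800 km.
Circular speed at r₁: v₁ = √(μ/r₁) = √(17170/5900) = 1.705922 km/s.
Transfer-orbit speed at r₁ (vis-viva): v_p = √[μ(2/r₁ − 1/a_t)] = 2.234918 km/s.
First burn Δv₁ = |v_p − v₁| = 0.528996 km/s.
Circular speed at r₂: v₂ = √(μ/r₂) = 0.693507 km/s.
Transfer-orbit speed at r₂: v_a = √[μ(2/r₂ − 1/a_t)] = 0.369356 km/s.
Second burn Δv₂ = |v₂ − v_a| = 0.324151 km/s.
Total Δv = Δv₁ + Δv₂ = 0.8531 km/s.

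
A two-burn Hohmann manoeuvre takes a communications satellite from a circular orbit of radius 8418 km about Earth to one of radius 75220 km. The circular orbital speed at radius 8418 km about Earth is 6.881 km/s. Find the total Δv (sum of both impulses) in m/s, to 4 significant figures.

Δv = 3617 m/s

From the circular-orbit relation v² = μ/r at r = 8418 km: μ = v²r = (6.881)² × 8418 = 3.98577×10^5 km³/s².
Semi-major axis of the transfer orbit: a_t = (8418 + 75220)/2 = 41819 km.
At r₁ the circular-orbit speed is v₁ = √(μ/r₁) = 6.881 km/s.
Transfer-orbit speed at r₁ (vis-viva): v_p = √[μ(2/r₁ − 1/a_t)] = 9.229 km/s.
First burn Δv₁ = |v_p − v₁| = 2.348 km/s.
At r₂, v₂ = √(μ/r₂) = 2.302 km/s.
Transfer-orbit speed at r₂: v_a = √[μ(2/r₂ − 1/a_t)] = 1.033 km/s.
Second burn Δv₂ = |v₂ − v_a| = 1.269 km/s.
Δv = Δv₁ + Δv₂ = 2.348 + 1.269 = 3.617 km/s.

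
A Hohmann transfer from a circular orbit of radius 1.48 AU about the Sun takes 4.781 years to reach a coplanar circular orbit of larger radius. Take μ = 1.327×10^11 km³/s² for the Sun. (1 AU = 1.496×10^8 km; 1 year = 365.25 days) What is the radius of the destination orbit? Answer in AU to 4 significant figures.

r₂ = 7.530 AU

In km: r₁ = 1.48 × 1.496×10^8 = 2.21408×10^8 km.
Transfer time t = 4.781 years × 365.25 × 86400 s = 1.508768856×10^8 s, and t = π√(a_t³/μ).
So a_t = (μ t²/π²)^(1/3) = (1.327×10^11 × (1.508768856×10^8)² / π²)^(1/3) = 6.7392×10^8 km.
Since a_t = (r₁ + r₂)/2, r₂ = 2a_t − r₁ = 2×6.7392×10^8 − 2.21408×10^8 = 1.126432×10^9 km.
In AU: r₂ = 1.126432×10^9 / 1.496×10^8 = 7.530 AU.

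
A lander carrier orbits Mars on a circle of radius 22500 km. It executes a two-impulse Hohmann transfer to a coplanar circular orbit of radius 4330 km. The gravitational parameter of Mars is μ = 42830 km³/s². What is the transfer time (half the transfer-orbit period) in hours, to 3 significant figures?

t = 6.55 hours

Transfer-ellipse semi-major axis a_t = (r₁ + r₂)/2 = (22500 + 4330)/2 = 13415 km.
Transfer time t = π√(a_t³/μ) = π√((13415)³ / 42830) = 23590 s.
Converting: 23590 s ÷ 3600 s/hour = 6.55 hours.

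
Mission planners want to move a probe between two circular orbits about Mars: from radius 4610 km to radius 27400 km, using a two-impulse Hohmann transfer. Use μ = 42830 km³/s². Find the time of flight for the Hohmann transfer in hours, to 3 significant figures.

Transfer-ellipse semi-major axis a_t = (r₁ + r₂)/2 = (4610 + 27400)/2 = 16005 km.
Transfer time t = π√(a_t³/μ) = π√((16005)³ / 42830) = 30740 s.
Converting: 30740 s ÷ 3600 s/hour = 8.54 hours.

t = 8.54 hours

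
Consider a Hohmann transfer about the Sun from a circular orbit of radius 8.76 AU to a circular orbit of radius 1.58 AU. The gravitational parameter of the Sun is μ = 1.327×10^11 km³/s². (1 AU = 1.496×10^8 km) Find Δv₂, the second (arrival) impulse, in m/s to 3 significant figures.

In km: r₁ = 8.76 × 1.496×10^8 = 1.310496×10^9 km; r₂ = 1.58 × 1.496×10^8 = 2.36368×10^8 km.
Semi-major axis of the transfer orbit: a_t = (1.310496×10^9 + 2.36368×10^8)/2 = 7.73432×10^8 km.
On the circular orbit at r = 2.36368×10^8 km, v_c = √(μ/r) = 23.694 km/s.
Transfer-orbit speed at the same r (vis-viva, a = a_t): v_t = √[μ(2/r − 1/a_t)] = 30.842 km/s.
Δv₂ = |v_t − v_c| = |30.842 − 23.694| = 7.148 km/s.

Δv₂ = 7150 m/s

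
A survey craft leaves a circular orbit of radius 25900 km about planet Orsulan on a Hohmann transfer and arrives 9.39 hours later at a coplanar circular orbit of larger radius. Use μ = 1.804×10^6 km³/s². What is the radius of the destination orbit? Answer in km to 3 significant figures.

r₂ = 92800 km

Transfer time t = 9.39 hours = 33804 s, and t = π√(a_t³/μ).
So a_t = (μ t²/π²)^(1/3) = (1.804×10^6 × (33804)² / π²)^(1/3) = 59332 km.
Since a_t = (r₁ + r₂)/2, r₂ = 2a_t − r₁ = 2×59332 − 25900 = 92764 km.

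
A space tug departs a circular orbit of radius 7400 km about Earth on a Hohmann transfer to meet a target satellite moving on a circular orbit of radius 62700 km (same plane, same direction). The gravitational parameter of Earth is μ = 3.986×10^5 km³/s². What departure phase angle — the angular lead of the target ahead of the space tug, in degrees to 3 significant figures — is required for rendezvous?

φ = 105°

The Hohmann ellipse has a_t = (r₁ + r₂)/2 = 35050 km.
Transfer time t = π√(a_t³/μ) = 32650 s.
The target's mean motion on its circular orbit is ω₂ = √(μ/r₂³) = 4.021×10^-5 rad/s.
Angle swept by the target during transfer: ω₂·t = 1.313 rad = 75.23°.
The space tug traverses 180° on the transfer ellipse, so the target must lead by 180° − 75.23° = 105°.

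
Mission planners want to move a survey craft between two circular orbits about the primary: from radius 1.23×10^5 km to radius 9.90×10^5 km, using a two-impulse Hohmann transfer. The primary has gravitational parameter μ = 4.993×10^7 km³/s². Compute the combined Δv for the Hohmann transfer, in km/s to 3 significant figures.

Δv = 10.5 km/s

Semi-major axis of the transfer orbit: a_t = (1.230×10^5 + 9.900×10^5)/2 = 5.565×10^5 km.
At r₁ the circular-orbit speed is v₁ = √(μ/r₁) = 20.148 km/s.
Transfer-orbit speed at r₁ (v² = μ(2/r − 1/a)): v_p = √[μ(2/r₁ − 1/a_t)] = 26.873 km/s.
First burn Δv₁ = |v_p − v₁| = 6.725 km/s.
Circular speed at r₂: v₂ = √(μ/r₂) = 7.102 km/s.
Transfer-orbit speed at r₂: v_a = √[μ(2/r₂ − 1/a_t)] = 3.339 km/s.
Second burn Δv₂ = |v₂ − v_a| = 3.763 km/s.
Total Δv = Δv₁ + Δv₂ = 10.49 km/s.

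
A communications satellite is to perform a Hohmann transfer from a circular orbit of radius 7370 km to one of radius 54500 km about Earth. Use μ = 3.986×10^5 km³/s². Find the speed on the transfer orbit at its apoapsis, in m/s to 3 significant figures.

Semi-major axis of the transfer orbit: a_t = (7370 + 54500)/2 = 30935 km.
The apoapsis of the transfer ellipse is at r = 54500 km.
From the vis-viva equation, v = √[μ(2/r − 1/a_t)] = 1.320 km/s.

v = 1320 m/s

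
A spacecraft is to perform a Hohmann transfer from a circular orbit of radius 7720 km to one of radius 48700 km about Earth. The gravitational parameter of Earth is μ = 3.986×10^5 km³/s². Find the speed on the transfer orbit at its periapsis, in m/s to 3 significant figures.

Transfer-ellipse semi-major axis a_t = (r₁ + r₂)/2 = (7720 + 48700)/2 = 28210 km.
At periapsis, r = 7720 km.
Applying v² = μ(2/r − 1/a_t): v = 9.441 km/s.

v = 9440 m/s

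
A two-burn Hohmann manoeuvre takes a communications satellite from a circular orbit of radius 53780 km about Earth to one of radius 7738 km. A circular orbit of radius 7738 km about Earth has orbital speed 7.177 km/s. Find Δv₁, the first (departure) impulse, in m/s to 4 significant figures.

Δv₁ = 1357 m/s

From the circular-orbit relation v² = μ/r at r = 7738 km: μ = v²r = (7.177)² × 7738 = 3.98579×10^5 km³/s².
Semi-major axis of the transfer orbit: a_t = (53780 + 7738)/2 = 30759 km.
Circular speed at r = 53780 km: v_c = √(μ/r) = 2.722 km/s.
Transfer-orbit speed at the same r (vis-viva, a = a_t): v_t = √[μ(2/r − 1/a_t)] = 1.365 km/s.
Δv₁ = |v_t − v_c| = |1.365 − 2.722| = 1.357 km/s.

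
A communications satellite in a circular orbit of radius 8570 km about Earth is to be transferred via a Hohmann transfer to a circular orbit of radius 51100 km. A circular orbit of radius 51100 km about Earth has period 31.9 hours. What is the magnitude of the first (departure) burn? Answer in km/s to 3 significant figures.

Δv₁ = 2.11 km/s

From Kepler's third law T² = 4π²r³/μ at r = 51100 km, T = 31.9 hours = 31.9 × 3600 s = 1.1484×10^5 s: μ = 4π²r³/T² = 3.99426×10^5 km³/s².
Transfer-ellipse semi-major axis a_t = (r₁ + r₂)/2 = (8570 + 51100)/2 = 29835 km.
On the circular orbit at r = 8570 km, v_c = √(μ/r) = 6.827 km/s.
Vis-viva on the transfer ellipse at r = 8570 km gives v_t = √[μ(2/r − 1/a_t)] = 8.935 km/s.
Δv₁ = |v_t − v_c| = |8.935 − 6.827| = 2.108 km/s.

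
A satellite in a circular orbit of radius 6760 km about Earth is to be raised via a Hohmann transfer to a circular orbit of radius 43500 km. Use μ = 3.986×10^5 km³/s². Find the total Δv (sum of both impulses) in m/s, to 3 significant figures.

Transfer-ellipse semi-major axis a_t = (r₁ + r₂)/2 = (6760 + 43500)/2 = 25130 km.
Circular speed at r₁: v₁ = √(μ/r₁) = √(3.986×10^5/6760) = 7.6788 km/s.
On the transfer ellipse at r₁, vis-viva gives v_p = √[μ(2/r₁ − 1/a_t)] = 10.103 km/s.
First burn Δv₁ = |v_p − v₁| = 2.424 km/s.
Circular speed at r₂: v₂ = √(μ/r₂) = 3.027 km/s.
Transfer-orbit speed at r₂: v_a = √[μ(2/r₂ − 1/a_t)] = 1.570 km/s.
Second burn Δv₂ = |v₂ − v_a| = 1.457 km/s.
Total Δv = Δv₁ + Δv₂ = 3.881 km/s.

Δv = 3880 m/s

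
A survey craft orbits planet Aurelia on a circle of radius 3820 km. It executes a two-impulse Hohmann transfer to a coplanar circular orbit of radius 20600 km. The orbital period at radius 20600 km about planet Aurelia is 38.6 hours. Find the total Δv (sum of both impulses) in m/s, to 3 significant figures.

From Kepler's third law T² = 4π²r³/μ at r = 20600 km, T = 38.6 hours = 38.6 × 3600 s = 1.3896×10^5 s: μ = 4π²r³/T² = 17872.4 km³/s².
Transfer-ellipse semi-major axis a_t = (r₁ + r₂)/2 = (3820 + 20600)/2 = 12210 km.
Circular speed at r₁: v₁ = √(μ/r₁) = √(17872.4/3820) = 2.1630 km/s.
On the transfer ellipse at r₁, v² = μ(2/r − 1/a) gives v_p = √[μ(2/r₁ − 1/a_t)] = 2.8095 km/s.
First burn Δv₁ = |v_p − v₁| = 0.6465 km/s.
Circular speed at r₂: v₂ = √(μ/r₂) = 0.93145 km/s.
Transfer-orbit speed at r₂: v_a = √[μ(2/r₂ − 1/a_t)] = 0.52099 km/s.
Second burn Δv₂ = |v₂ − v_a| = 0.4105 km/s.
Total Δv = Δv₁ + Δv₂ = 1.057 km/s.

Δv = 1060 m/s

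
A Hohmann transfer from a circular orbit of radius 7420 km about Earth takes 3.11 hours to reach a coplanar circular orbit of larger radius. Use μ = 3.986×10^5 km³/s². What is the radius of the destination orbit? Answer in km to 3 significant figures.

Transfer time t = 3.11 hours = 11196 s, and t = π√(a_t³/μ).
So a_t = (μ t²/π²)^(1/3) = (3.986×10^5 × (11196)² / π²)^(1/3) = 17171 km.
Since a_t = (r₁ + r₂)/2, r₂ = 2a_t − r₁ = 2×17171 − 7420 = 26922 km.

r₂ = 26900 km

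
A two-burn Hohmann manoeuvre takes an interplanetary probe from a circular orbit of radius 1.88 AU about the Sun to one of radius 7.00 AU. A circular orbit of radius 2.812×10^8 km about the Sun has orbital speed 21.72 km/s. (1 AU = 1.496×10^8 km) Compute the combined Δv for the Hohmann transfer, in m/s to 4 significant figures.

Δv = 9483 m/s

From the circular-orbit relation v² = μ/r at r = 2.812×10^8 km: μ = v²r = (21.72)² × 2.812×10^8 = 1.32658×10^11 km³/s².
In km: r₁ = 1.88 × 1.496×10^8 = 2.81248×10^8 km; r₂ = 7.00 × 1.496×10^8 = 1.0472×10^9 km.
The Hohmann ellipse has a_t = (r₁ + r₂)/2 = 6.64224×10^8 km.
Circular speed at r₁: v₁ = √(μ/r₁) = √(1.32658×10^11/2.81248×10^8) = 21.718 km/s.
Transfer-orbit speed at r₁ (v² = μ(2/r − 1/a)): v_p = √[μ(2/r₁ − 1/a_t)] = 27.270 km/s.
First burn Δv₁ = |v_p − v₁| = 5.552 km/s.
Circular speed at r₂: v₂ = √(μ/r₂) = 11.255 km/s.
Transfer-orbit speed at r₂: v_a = √[μ(2/r₂ − 1/a_t)] = 7.3239 km/s.
Second burn Δv₂ = |v₂ − v_a| = 3.931 km/s.
Total Δv = Δv₁ + Δv₂ = 9.483 km/s.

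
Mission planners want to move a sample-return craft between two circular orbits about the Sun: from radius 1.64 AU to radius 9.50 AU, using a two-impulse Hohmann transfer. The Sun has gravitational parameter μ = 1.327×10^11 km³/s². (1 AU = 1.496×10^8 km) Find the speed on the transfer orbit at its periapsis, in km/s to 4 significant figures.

In km: r₁ = 1.64 × 1.496×10^8 = 2.45344×10^8 km; r₂ = 9.50 × 1.496×10^8 = 1.4212×10^9 km.
Transfer-ellipse semi-major axis a_t = (r₁ + r₂)/2 = (2.45344×10^8 + 1.4212×10^9)/2 = 8.33272×10^8 km.
At periapsis, r = 2.45344×10^8 km.
Applying v² = μ(2/r − 1/a_t): v = 30.37 km/s.

v = 30.37 km/s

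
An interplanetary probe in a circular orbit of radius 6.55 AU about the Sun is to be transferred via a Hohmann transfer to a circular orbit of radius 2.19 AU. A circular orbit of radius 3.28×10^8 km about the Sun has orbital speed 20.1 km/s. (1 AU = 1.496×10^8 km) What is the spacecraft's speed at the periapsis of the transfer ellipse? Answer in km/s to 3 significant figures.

v = 24.6 km/s

From the circular-orbit relation v² = μ/r at r = 3.28×10^8 km: μ = v²r = (20.1)² × 3.28×10^8 = 1.32515×10^11 km³/s².
In km: r₁ = 6.55 × 1.496×10^8 = 9.7988×10^8 km; r₂ = 2.19 × 1.496×10^8 = 3.27624×10^8 km.
The Hohmann ellipse has a_t = (r₁ + r₂)/2 = 6.53752×10^8 km.
The periapsis of the transfer ellipse is at r = 3.27624×10^8 km.
Vis-viva: v = √[μ(2/r − 1/a_t)] = √[1.32515×10^11 × (2/3.27624×10^8 − 1/6.53752×10^8)] = 24.62 km/s.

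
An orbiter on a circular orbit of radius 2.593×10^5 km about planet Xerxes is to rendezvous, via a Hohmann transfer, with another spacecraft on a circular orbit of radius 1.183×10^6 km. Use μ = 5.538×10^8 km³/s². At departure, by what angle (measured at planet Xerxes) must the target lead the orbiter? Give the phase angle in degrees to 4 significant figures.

φ = 94.33°

The Hohmann ellipse has a_t = (r₁ + r₂)/2 = 7.2115×10^5 km.
Transfer time t = π√(a_t³/μ) = 81750 s.
The target's mean motion on its circular orbit is ω₂ = √(μ/r₂³) = 1.829×10^-5 rad/s.
Angle swept by the target during transfer: ω₂·t = 1.4952 rad = 85.67°.
Arrival is 180° from departure on the ellipse, so φ = 180° − 85.67° = 94.33°.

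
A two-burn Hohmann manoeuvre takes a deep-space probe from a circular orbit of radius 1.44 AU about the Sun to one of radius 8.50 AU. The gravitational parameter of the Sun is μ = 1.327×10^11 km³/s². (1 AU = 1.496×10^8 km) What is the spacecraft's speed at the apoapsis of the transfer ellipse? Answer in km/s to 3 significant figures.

v = 5.50 km/s

In km: r₁ = 1.44 × 1.496×10^8 = 2.15424×10^8 km; r₂ = 8.50 × 1.496×10^8 = 1.2716×10^9 km.
The Hohmann ellipse has a_t = (r₁ + r₂)/2 = 7.43512×10^8 km.
The apoapsis of the transfer ellipse is at r = 1.2716×10^9 km.
Applying v² = μ(2/r − 1/a_t): v = 5.499 km/s.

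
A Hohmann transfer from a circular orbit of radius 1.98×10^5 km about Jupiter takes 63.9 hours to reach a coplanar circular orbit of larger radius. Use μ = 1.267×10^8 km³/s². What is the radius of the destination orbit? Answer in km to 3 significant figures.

r₂ = 1.56×10^6 km

Transfer time t = 63.9 hours = 2.3004×10^5 s, and t = π√(a_t³/μ).
So a_t = (μ t²/π²)^(1/3) = (1.267×10^8 × (2.3004×10^5)² / π²)^(1/3) = 8.7908×10^5 km.
Since a_t = (r₁ + r₂)/2, r₂ = 2a_t − r₁ = 2×8.7908×10^5 − 1.980×10^5 = 1.56016×10^6 km.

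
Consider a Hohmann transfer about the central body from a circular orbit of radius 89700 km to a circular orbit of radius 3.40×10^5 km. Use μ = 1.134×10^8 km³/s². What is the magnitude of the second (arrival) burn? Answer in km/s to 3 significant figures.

Δv₂ = 6.46 km/s

Transfer-ellipse semi-major axis a_t = (r₁ + r₂)/2 = (89700 + 3.400×10^5)/2 = 2.1485×10^5 km.
On the circular orbit at r = 3.400×10^5 km, v_c = √(μ/r) = 18.2628 km/s.
Vis-viva on the transfer ellipse at r = 3.400×10^5 km gives v_t = √[μ(2/r − 1/a_t)] = 11.8004 km/s.
Δv₂ = |v_t − v_c| = |11.8004 − 18.2628| = 6.462 km/s.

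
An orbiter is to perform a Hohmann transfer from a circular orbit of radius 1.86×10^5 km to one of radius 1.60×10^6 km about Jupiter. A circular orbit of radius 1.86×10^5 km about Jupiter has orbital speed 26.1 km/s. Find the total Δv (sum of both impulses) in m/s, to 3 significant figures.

Δv = 13700 m/s

From the circular-orbit relation v² = μ/r at r = 1.86×10^5 km: μ = v²r = (26.1)² × 1.86×10^5 = 1.26705×10^8 km³/s².
Semi-major axis of the transfer orbit: a_t = (1.860×10^5 + 1.600×10^6)/2 = 8.930×10^5 km.
At r₁ the circular-orbit speed is v₁ = √(μ/r₁) = 26.100 km/s.
Transfer-orbit speed at r₁ (v² = μ(2/r − 1/a)): v_p = √[μ(2/r₁ − 1/a_t)] = 34.936 km/s.
First burn Δv₁ = |v_p − v₁| = 8.836 km/s.
Circular speed at r₂: v₂ = √(μ/r₂) = 8.899 km/s.
Transfer-orbit speed at r₂: v_a = √[μ(2/r₂ − 1/a_t)] = 4.061 km/s.
Second burn Δv₂ = |v₂ − v_a| = 4.838 km/s.
Δv = Δv₁ + Δv₂ = 8.836 + 4.838 = 13.67 km/s.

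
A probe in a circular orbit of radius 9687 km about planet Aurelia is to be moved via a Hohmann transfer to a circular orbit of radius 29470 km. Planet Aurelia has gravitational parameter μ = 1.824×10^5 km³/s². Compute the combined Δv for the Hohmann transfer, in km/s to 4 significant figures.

Transfer-ellipse semi-major axis a_t = (r₁ + r₂)/2 = (9687 + 29470)/2 = 19578.5 km.
At r₁ the circular-orbit speed is v₁ = √(μ/r₁) = 4.3393 km/s.
Transfer-orbit speed at r₁ (v² = μ(2/r − 1/a)): v_p = √[μ(2/r₁ − 1/a_t)] = 5.3238 km/s.
First burn Δv₁ = |v_p − v₁| = 0.9845 km/s.
Circular speed at r₂: v₂ = √(μ/r₂) = 2.48784 km/s.
Transfer-orbit speed at r₂: v_a = √[μ(2/r₂ − 1/a_t)] = 1.74996 km/s.
Second burn Δv₂ = |v₂ − v_a| = 0.7379 km/s.
Total Δv = Δv₁ + Δv₂ = 1.722 km/s.

Δv = 1.722 km/s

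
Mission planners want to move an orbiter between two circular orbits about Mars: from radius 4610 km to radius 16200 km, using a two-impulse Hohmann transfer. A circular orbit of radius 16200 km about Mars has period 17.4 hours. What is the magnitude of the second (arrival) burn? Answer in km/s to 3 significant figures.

From Kepler's third law T² = 4π²r³/μ at r = 16200 km, T = 17.4 hours = 17.4 × 3600 s = 62640 s: μ = 4π²r³/T² = 42776.1 km³/s².
The Hohmann ellipse has a_t = (r₁ + r₂)/2 = 10405 km.
Circular speed at r = 16200 km: v_c = √(μ/r) = 1.624962 km/s.
Transfer-orbit speed at the same r (vis-viva, a = a_t): v_t = √[μ(2/r − 1/a_t)] = 1.081615 km/s.
Δv₂ = |v_t − v_c| = |1.081615 − 1.624962| = 0.5433 km/s.

Δv₂ = 0.543 km/s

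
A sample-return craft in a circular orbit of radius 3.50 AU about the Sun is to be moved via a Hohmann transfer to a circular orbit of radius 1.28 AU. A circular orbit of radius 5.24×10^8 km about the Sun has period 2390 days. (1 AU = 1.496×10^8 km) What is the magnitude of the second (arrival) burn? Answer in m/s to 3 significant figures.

From Kepler's third law T² = 4π²r³/μ at r = 5.24×10^8 km, T = 2390 days = 2390 × 86400 s = 2.06496×10^8 s: μ = 4π²r³/T² = 1.33208×10^11 km³/s².
In km: r₁ = 3.50 × 1.496×10^8 = 5.236×10^8 km; r₂ = 1.28 × 1.496×10^8 = 1.91488×10^8 km.
The Hohmann ellipse has a_t = (r₁ + r₂)/2 = 3.57544×10^8 km.
On the circular orbit at r = 1.91488×10^8 km, v_c = √(μ/r) = 26.3751 km/s.
Transfer-orbit speed at the same r (vis-viva, a = a_t): v_t = √[μ(2/r − 1/a_t)] = 31.9175 km/s.
Δv₂ = |v_t − v_c| = |31.9175 − 26.3751| = 5.542 km/s.

Δv₂ = 5540 m/s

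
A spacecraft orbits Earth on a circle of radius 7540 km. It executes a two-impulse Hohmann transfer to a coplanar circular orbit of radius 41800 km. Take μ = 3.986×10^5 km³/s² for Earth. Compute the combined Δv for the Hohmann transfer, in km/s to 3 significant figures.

Semi-major axis of the transfer orbit: a_t = (7540 + 41800)/2 = 24670 km.
Circular speed at r₁: v₁ = √(μ/r₁) = √(3.986×10^5/7540) = 7.271 km/s.
Transfer-orbit speed at r₁ (vis-viva): v_p = √[μ(2/r₁ − 1/a_t)] = 9.464 km/s.
First burn Δv₁ = |v_p − v₁| = 2.193 km/s.
At r₂, v₂ = √(μ/r₂) = 3.088 km/s.
Transfer-orbit speed at r₂: v_a = √[μ(2/r₂ − 1/a_t)] = 1.707 km/s.
Second burn Δv₂ = |v₂ − v_a| = 1.381 km/s.
Total Δv = Δv₁ + Δv₂ = 3.574 km/s.

Δv = 3.57 km/s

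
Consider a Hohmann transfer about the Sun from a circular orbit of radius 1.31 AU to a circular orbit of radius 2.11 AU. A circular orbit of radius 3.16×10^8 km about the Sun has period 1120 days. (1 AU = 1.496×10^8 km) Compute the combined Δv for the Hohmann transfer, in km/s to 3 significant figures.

Δv = 5.45 km/s

From Kepler's third law T² = 4π²r³/μ at r = 3.16×10^8 km, T = 1120 days = 1120 × 86400 s = 9.6768×10^7 s: μ = 4π²r³/T² = 1.33032×10^11 km³/s².
In km: r₁ = 1.31 × 1.496×10^8 = 1.95976×10^8 km; r₂ = 2.11 × 1.496×10^8 = 3.15656×10^8 km.
Transfer-ellipse semi-major axis a_t = (r₁ + r₂)/2 = (1.95976×10^8 + 3.15656×10^8)/2 = 2.55816×10^8 km.
At r₁ the circular-orbit speed is v₁ = √(μ/r₁) = 26.054 km/s.
Transfer-orbit speed at r₁ (vis-viva equation): v_p = √[μ(2/r₁ − 1/a_t)] = 28.941 km/s.
First burn Δv₁ = |v_p − v₁| = 2.887 km/s.
At r₂, v₂ = √(μ/r₂) = 20.529 km/s.
Transfer-orbit speed at r₂: v_a = √[μ(2/r₂ − 1/a_t)] = 17.968 km/s.
Second burn Δv₂ = |v₂ − v_a| = 2.561 km/s.
Δv = Δv₁ + Δv₂ = 2.887 + 2.561 = 5.448 km/s.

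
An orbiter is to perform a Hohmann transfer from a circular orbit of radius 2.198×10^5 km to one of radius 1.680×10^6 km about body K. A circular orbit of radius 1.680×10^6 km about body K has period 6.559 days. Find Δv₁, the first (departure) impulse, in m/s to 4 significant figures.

Δv₁ = 16990 m/s

From Kepler's third law T² = 4π²r³/μ at r = 1.680×10^6 km, T = 6.559 days = 6.559 × 86400 s = 5.666976×10^5 s: μ = 4π²r³/T² = 5.82888×10^8 km³/s².
Transfer-ellipse semi-major axis a_t = (r₁ + r₂)/2 = (2.198×10^5 + 1.680×10^6)/2 = 9.499×10^5 km.
Circular speed at r = 2.198×10^5 km: v_c = √(μ/r) = 51.497 km/s.
Transfer-orbit speed at the same r (vis-viva, a = a_t): v_t = √[μ(2/r − 1/a_t)] = 68.485 km/s.
Δv₁ = |v_t − v_c| = |68.485 − 51.497| = 16.99 km/s.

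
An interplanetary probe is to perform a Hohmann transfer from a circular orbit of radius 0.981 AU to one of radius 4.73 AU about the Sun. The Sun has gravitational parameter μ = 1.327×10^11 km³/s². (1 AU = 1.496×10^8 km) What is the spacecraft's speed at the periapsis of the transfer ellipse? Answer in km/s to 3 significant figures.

v = 38.7 km/s

In km: r₁ = 0.981 × 1.496×10^8 = 1.467576×10^8 km; r₂ = 4.73 × 1.496×10^8 = 7.07608×10^8 km.
Transfer-ellipse semi-major axis a_t = (r₁ + r₂)/2 = (1.467576×10^8 + 7.07608×10^8)/2 = 4.271828×10^8 km.
The periapsis of the transfer ellipse is at r = 1.467576×10^8 km.
Vis-viva: v = √[μ(2/r − 1/a_t)] = √[1.327×10^11 × (2/1.467576×10^8 − 1/4.271828×10^8)] = 38.70 km/s.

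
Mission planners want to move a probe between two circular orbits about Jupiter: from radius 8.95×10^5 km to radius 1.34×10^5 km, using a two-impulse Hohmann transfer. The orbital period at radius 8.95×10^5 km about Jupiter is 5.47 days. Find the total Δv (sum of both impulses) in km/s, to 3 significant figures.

From Kepler's third law T² = 4π²r³/μ at r = 8.95×10^5 km, T = 5.47 days = 5.47 × 86400 s = 4.72608×10^5 s: μ = 4π²r³/T² = 1.26715×10^8 km³/s².
The Hohmann ellipse has a_t = (r₁ + r₂)/2 = 5.145×10^5 km.
Circular speed at r₁: v₁ = √(μ/r₁) = √(1.26715×10^8/8.950×10^5) = 11.8988 km/s.
Transfer-orbit speed at r₁ (vis-viva equation): v_a = √[μ(2/r₁ − 1/a_t)] = 6.07242 km/s.
First burn Δv₁ = |v_a − v₁| = 5.826 km/s.
At r₂, v₂ = √(μ/r₂) = 30.751 km/s.
Transfer-orbit speed at r₂: v_p = √[μ(2/r₂ − 1/a_t)] = 40.558 km/s.
Second burn Δv₂ = |v₂ − v_p| = 9.807 km/s.
Δv = Δv₁ + Δv₂ = 5.826 + 9.807 = 15.63 km/s.

Δv = 15.6 km/s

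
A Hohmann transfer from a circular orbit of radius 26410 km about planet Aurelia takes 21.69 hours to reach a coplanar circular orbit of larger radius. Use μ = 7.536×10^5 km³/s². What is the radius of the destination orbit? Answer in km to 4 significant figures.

r₂ = 1.286×10^5 km

Transfer time t = 21.69 hours = 78084 s, and t = π√(a_t³/μ).
So a_t = (μ t²/π²)^(1/3) = (7.536×10^5 × (78084)² / π²)^(1/3) = 77504 km.
Since a_t = (r₁ + r₂)/2, r₂ = 2a_t − r₁ = 2×77504 − 26410 = 1.28598×10^5 km.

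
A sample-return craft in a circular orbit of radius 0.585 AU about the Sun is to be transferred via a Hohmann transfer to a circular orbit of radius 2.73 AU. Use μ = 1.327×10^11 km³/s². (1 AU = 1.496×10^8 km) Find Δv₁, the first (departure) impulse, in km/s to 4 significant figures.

In km: r₁ = 0.585 × 1.496×10^8 = 8.7516×10^7 km; r₂ = 2.73 × 1.496×10^8 = 4.08408×10^8 km.
Transfer-ellipse semi-major axis a_t = (r₁ + r₂)/2 = (8.7516×10^7 + 4.08408×10^8)/2 = 2.47962×10^8 km.
On the circular orbit at r = 8.7516×10^7 km, v_c = √(μ/r) = 38.94 km/s.
Transfer-orbit speed at the same r (vis-viva, a = a_t): v_t = √[μ(2/r − 1/a_t)] = 49.97 km/s.
Δv₁ = |v_t − v_c| = |49.97 − 38.94| = 11.03 km/s.

Δv₁ = 11.03 km/s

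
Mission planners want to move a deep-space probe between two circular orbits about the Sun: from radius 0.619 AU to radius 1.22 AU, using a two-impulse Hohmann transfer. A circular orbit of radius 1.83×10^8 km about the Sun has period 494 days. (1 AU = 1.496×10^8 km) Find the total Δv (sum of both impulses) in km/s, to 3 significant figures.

Δv = 10.6 km/s

From Kepler's third law T² = 4π²r³/μ at r = 1.83×10^8 km, T = 494 days = 494 × 86400 s = 4.26816×10^7 s: μ = 4π²r³/T² = 1.32810×10^11 km³/s².
In km: r₁ = 0.619 × 1.496×10^8 = 9.26024×10^7 km; r₂ = 1.22 × 1.496×10^8 = 1.82512×10^8 km.
Semi-major axis of the transfer orbit: a_t = (9.26024×10^7 + 1.82512×10^8)/2 = 1.375572×10^8 km.
Circular speed at r₁: v₁ = √(μ/r₁) = √(1.32810×10^11/9.26024×10^7) = 37.871 km/s.
On the transfer ellipse at r₁, vis-viva equation gives v_p = √[μ(2/r₁ − 1/a_t)] = 43.622 km/s.
First burn Δv₁ = |v_p − v₁| = 5.751 km/s.
At r₂, v₂ = √(μ/r₂) = 26.976 km/s.
Transfer-orbit speed at r₂: v_a = √[μ(2/r₂ − 1/a_t)] = 22.133 km/s.
Second burn Δv₂ = |v₂ − v_a| = 4.843 km/s.
Total Δv = Δv₁ + Δv₂ = 10.59 km/s.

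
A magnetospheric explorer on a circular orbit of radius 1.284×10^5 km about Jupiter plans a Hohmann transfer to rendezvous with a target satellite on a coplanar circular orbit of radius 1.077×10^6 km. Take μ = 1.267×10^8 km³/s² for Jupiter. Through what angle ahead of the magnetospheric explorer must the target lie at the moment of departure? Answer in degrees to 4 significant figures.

φ = 104.6°

Semi-major axis of the transfer orbit: a_t = (1.284×10^5 + 1.077×10^6)/2 = 6.027×10^5 km.
The half-period of the transfer ellipse is t = π√(a_t³/μ) = 1.30591×10^5 s.
The target's mean motion on its circular orbit is ω₂ = √(μ/r₂³) = 1.00708×10^-5 rad/s.
Angle swept by the target during transfer: ω₂·t = 1.31516 rad = 75.353°.
Arrival is 180° from departure on the ellipse, so φ = 180° − 75.353° = 104.6°.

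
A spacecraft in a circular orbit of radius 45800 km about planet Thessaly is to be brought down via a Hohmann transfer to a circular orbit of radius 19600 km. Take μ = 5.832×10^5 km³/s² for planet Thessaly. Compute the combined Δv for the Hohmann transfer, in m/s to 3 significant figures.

Δv = 1810 m/s

Transfer-ellipse semi-major axis a_t = (r₁ + r₂)/2 = (45800 + 19600)/2 = 32700 km.
At r₁ the circular-orbit speed is v₁ = √(μ/r₁) = 3.5684 km/s.
On the transfer ellipse at r₁, vis-viva equation gives v_a = √[μ(2/r₁ − 1/a_t)] = 2.7627 km/s.
First burn Δv₁ = |v_a − v₁| = 0.8057 km/s.
At r₂, v₂ = √(μ/r₂) = 5.455 km/s.
Transfer-orbit speed at r₂: v_p = √[μ(2/r₂ − 1/a_t)] = 6.456 km/s.
Second burn Δv₂ = |v₂ − v_p| = 1.001 km/s.
Δv = Δv₁ + Δv₂ = 0.8057 + 1.001 = 1.807 km/s.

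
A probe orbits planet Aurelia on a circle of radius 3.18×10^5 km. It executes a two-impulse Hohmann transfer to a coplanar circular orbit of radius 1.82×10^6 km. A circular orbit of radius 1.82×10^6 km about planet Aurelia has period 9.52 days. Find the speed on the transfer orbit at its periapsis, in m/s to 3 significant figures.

v = 43400 m/s

From Kepler's third law T² = 4π²r³/μ at r = 1.82×10^6 km, T = 9.52 days = 9.52 × 86400 s = 8.22528×10^5 s: μ = 4π²r³/T² = 3.51781×10^8 km³/s².
Transfer-ellipse semi-major axis a_t = (r₁ + r₂)/2 = (3.180×10^5 + 1.820×10^6)/2 = 1.069×10^6 km.
At periapsis, r = 3.180×10^5 km.
Applying v² = μ(2/r − 1/a_t): v = 43.40 km/s.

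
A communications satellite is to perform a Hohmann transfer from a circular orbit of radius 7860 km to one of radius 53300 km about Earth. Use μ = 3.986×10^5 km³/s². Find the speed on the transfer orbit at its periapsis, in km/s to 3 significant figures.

Transfer-ellipse semi-major axis a_t = (r₁ + r₂)/2 = (7860 + 53300)/2 = 30580 km.
The periapsis of the transfer ellipse is at r = 7860 km.
Applying v² = μ(2/r − 1/a_t): v = 9.402 km/s.

v = 9.40 km/s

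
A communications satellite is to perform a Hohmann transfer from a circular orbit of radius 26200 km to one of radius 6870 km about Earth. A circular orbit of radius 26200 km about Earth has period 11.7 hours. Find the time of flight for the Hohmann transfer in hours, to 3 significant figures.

t = 2.93 hours

From Kepler's third law T² = 4π²r³/μ at r = 26200 km, T = 11.7 hours = 11.7 × 3600 s = 42120 s: μ = 4π²r³/T² = 4.00209×10^5 km³/s².
The Hohmann ellipse has a_t = (r₁ + r₂)/2 = 16535 km.
By Kepler's third law the transfer-orbit period is T = 2π√(a_t³/μ), so t = T/2 = 10560 s.
Converting: 10560 s ÷ 3600 s/hour = 2.93 hours.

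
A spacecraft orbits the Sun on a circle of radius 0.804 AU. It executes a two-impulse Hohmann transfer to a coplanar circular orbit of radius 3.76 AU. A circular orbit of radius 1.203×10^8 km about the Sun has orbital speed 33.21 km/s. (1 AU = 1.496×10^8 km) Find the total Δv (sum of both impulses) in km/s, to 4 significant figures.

Δv = 15.66 km/s

From the circular-orbit relation v² = μ/r at r = 1.203×10^8 km: μ = v²r = (33.21)² × 1.203×10^8 = 1.32679×10^11 km³/s².
In km: r₁ = 0.804 × 1.496×10^8 = 1.202784×10^8 km; r₂ = 3.76 × 1.496×10^8 = 5.62496×10^8 km.
Semi-major axis of the transfer orbit: a_t = (1.202784×10^8 + 5.62496×10^8)/2 = 3.413872×10^8 km.
Circular speed at r₁: v₁ = √(μ/r₁) = √(1.32679×10^11/1.202784×10^8) = 33.21 km/s.
Transfer-orbit speed at r₁ (vis-viva): v_p = √[μ(2/r₁ − 1/a_t)] = 42.63 km/s.
First burn Δv₁ = |v_p − v₁| = 9.420 km/s.
At r₂, v₂ = √(μ/r₂) = 15.358 km/s.
Transfer-orbit speed at r₂: v_a = √[μ(2/r₂ − 1/a_t)] = 9.1162 km/s.
Second burn Δv₂ = |v₂ − v_a| = 6.242 km/s.
Δv = Δv₁ + Δv₂ = 9.420 + 6.242 = 15.66 km/s.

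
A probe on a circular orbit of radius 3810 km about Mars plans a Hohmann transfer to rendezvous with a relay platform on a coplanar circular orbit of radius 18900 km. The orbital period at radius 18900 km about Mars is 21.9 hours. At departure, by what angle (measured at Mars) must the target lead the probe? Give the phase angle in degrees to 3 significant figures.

From Kepler's third law T² = 4π²r³/μ at r = 18900 km, T = 21.9 hours = 21.9 × 3600 s = 78840 s: μ = 4π²r³/T² = 42879.7 km³/s².
The Hohmann ellipse has a_t = (r₁ + r₂)/2 = 11355 km.
Transfer time t = π√(a_t³/μ) = 18360 s.
The target's mean motion on its circular orbit is ω₂ = √(μ/r₂³) = 7.970×10^-5 rad/s.
Angle swept by the target during transfer: ω₂·t = 1.463 rad = 83.82°.
The probe traverses 180° on the transfer ellipse, so the target must lead by 180° − 83.82° = 96.2°.

φ = 96.2°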